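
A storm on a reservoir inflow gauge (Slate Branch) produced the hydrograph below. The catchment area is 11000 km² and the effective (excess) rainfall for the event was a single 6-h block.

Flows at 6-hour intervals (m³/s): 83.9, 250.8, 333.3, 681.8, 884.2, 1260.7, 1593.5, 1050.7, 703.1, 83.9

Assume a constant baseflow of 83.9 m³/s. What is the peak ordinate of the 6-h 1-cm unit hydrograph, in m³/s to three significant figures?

Direct runoff: 0.0, 166.9, 249.4, 597.9, 800.3, 1176.8, 1509.6, 966.8, 619.2, 0.0 m³/s; ΣQ_DR = 6087 m³/s, peak = 1509.6 m³/s.
Runoff depth d = ΣQ_DR·Δt / A = 6087 × 21600 / (11000 km²) = 11.95 mm.
The 1-cm UH is the DRH scaled by (10 mm)/d, so U_p = 1509.6 × 10/11.95 = 1260 m³/s.

U_p ≈ 1260 m³/s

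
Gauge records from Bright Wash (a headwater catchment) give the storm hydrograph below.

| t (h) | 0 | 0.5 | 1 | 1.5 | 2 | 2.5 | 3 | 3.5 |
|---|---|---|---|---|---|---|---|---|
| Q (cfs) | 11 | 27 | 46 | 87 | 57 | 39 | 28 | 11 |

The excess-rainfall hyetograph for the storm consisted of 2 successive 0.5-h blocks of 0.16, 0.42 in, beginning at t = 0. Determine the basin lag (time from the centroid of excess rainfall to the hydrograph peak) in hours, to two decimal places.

t_L ≈ 0.89 h

Centroid of excess rainfall: t_c = Σ P_i·t̄_i / ΣP_i = 0.6121 h (block centres at 0.25, 0.75 h).
Hydrograph peak occurs at t = 1.5 h, so basin lag t_L = 1.5 − 0.6121 = 0.89 h.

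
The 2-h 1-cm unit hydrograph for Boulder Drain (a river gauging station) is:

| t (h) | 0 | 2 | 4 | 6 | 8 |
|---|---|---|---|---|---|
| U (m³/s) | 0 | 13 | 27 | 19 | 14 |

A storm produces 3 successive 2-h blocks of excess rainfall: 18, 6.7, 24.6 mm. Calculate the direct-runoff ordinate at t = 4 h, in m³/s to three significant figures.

By discrete convolution, Q_j = Σ (P_i / 10 mm) · U_{j−i}.
At t = 4 h (j=2): Q = (18/10)·27 + (6.7/10)·13 + (24.6/10)·0 = 57.3 m³/s.

Q ≈ 57.3 m³/s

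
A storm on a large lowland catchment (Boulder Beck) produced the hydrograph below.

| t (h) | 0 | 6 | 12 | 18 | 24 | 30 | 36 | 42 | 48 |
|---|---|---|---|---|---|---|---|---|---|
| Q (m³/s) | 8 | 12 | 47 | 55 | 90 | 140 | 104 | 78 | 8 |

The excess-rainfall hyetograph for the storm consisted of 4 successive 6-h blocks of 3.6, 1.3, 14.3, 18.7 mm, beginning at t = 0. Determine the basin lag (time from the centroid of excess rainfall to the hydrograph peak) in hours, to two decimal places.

t_L ≈ 13.39 h

Centroid of excess rainfall: t_c = Σ P_i·t̄_i / ΣP_i = 16.6148 h (block centres at 3, 9, 15, 21 h).
Hydrograph peak occurs at t = 30 h, so basin lag t_L = 30 − 16.6148 = 13.39 h.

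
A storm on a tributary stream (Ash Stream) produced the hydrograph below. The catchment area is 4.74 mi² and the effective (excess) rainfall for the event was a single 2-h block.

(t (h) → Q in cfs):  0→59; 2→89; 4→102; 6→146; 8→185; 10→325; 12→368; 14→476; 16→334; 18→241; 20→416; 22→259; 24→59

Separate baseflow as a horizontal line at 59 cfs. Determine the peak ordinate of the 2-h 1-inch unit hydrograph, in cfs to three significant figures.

Direct runoff: 0.0, 30.0, 43.0, 87.0, 126.0, 266.0, 309.0, 417.0, 275.0, 182.0, 357.0, 200.0, 0.0 cfs; ΣQ_DR = 2292 cfs, peak = 417.0 cfs.
Runoff depth d = ΣQ_DR·Δt / A = 2292 × 7200 / (4.74 mi²) = 1.499 in.
The 1-inch UH is the DRH scaled by (1 in)/d, so U_p = 417.0 × 1/1.499 = 278 cfs.

U_p ≈ 278 cfs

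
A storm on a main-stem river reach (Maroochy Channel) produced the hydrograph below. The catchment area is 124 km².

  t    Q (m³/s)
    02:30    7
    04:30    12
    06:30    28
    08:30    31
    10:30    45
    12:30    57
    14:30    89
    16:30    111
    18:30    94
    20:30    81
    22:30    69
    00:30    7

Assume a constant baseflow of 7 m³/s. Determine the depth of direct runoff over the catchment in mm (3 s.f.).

d ≈ 31.8 mm

Direct runoff: 0.0, 5.0, 21.0, 24.0, 38.0, 50.0, 82.0, 104.0, 87.0, 74.0, 62.0, 0.0 m³/s; ΣQ_DR = 547.0 m³/s.
V = ΣQ_DR · Δt = 547.0 × 7200 s = 3.938 × 10^6 m³.
Over A = 124 km², depth = V / A = 31.8 mm.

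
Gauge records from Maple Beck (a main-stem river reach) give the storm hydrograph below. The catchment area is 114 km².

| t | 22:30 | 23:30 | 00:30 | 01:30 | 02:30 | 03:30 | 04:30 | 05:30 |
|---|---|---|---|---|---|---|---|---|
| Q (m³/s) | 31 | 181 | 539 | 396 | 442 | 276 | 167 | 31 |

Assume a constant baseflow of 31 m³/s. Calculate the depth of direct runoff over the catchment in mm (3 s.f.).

d ≈ 57.3 mm

Direct runoff: 0.0, 150.0, 508.0, 365.0, 411.0, 245.0, 136.0, 0.0 m³/s; ΣQ_DR = 1815 m³/s.
V = ΣQ_DR · Δt = 1815 × 3600 s = 6.534 × 10^6 m³.
Over A = 114 km², depth = V / A = 57.3 mm.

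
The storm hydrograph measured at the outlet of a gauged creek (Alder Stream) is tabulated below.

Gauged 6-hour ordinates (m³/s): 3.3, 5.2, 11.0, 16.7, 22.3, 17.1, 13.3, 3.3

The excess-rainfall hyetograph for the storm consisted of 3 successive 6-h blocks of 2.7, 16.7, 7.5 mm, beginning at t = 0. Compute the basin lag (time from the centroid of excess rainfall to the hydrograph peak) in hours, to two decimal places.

Centroid of excess rainfall: t_c = Σ P_i·t̄_i / ΣP_i = 10.0706 h (block centres at 3, 9, 15 h).
Hydrograph peak occurs at t = 24 h, so basin lag t_L = 24 − 10.0706 = 13.93 h.

t_L ≈ 13.93 h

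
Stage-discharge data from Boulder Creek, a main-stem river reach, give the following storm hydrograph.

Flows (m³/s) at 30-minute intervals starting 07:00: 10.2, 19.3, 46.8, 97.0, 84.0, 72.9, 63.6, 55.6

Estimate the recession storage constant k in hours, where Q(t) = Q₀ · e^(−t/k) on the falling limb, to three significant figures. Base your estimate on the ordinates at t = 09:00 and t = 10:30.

On the falling limb, Q drops from 84.0 to 55.6 m³/s between t = 09:00 and t = 10:30 (Δt = 1.5 h).
k = −Δt / ln(Q₂/Q₁) = −1.5 / ln(55.6/84.0) = 3.64 h.

k ≈ 3.64 h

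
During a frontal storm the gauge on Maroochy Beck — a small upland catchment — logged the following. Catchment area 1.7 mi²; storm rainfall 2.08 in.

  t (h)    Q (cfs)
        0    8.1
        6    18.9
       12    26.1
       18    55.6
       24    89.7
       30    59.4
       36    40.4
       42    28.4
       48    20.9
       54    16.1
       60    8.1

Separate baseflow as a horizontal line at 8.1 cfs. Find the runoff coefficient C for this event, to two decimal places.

C ≈ 0.74

ΣQ_DR = 282.6 cfs; V = ΣQ_DR·Δt = 6.104 × 10^6 ft³.
Runoff depth d = V / A = 1.546 in.
C = d / P = 1.546 / 2.08 = 0.74.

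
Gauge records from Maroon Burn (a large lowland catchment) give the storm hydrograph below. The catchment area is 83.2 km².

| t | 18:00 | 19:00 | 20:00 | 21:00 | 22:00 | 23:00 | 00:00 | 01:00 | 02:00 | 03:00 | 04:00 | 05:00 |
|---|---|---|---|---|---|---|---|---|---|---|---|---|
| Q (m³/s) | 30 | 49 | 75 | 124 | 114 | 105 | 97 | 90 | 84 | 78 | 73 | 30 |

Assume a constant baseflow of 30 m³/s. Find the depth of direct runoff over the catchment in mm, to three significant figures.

Direct runoff: 0.0, 19.0, 45.0, 94.0, 84.0, 75.0, 67.0, 60.0, 54.0, 48.0, 43.0, 0.0 m³/s; ΣQ_DR = 589.0 m³/s.
V = ΣQ_DR · Δt = 589.0 × 3600 s = 2.120 × 10^6 m³.
Over A = 83.2 km², depth = V / A = 25.5 mm.

d ≈ 25.5 mm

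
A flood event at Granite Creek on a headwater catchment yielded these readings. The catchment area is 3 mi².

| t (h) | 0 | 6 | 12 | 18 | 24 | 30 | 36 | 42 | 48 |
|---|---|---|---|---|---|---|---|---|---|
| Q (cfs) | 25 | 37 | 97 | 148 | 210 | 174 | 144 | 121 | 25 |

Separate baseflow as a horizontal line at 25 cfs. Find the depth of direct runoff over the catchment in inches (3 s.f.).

Direct runoff: 0.0, 12.0, 72.0, 123.0, 185.0, 149.0, 119.0, 96.0, 0.0 cfs; ΣQ_DR = 756.0 cfs.
V = ΣQ_DR · Δt = 756.0 × 21600 s = 1.633 × 10^7 ft³.
Over A = 3 mi², depth = V / A = 2.34 in.

d ≈ 2.34 in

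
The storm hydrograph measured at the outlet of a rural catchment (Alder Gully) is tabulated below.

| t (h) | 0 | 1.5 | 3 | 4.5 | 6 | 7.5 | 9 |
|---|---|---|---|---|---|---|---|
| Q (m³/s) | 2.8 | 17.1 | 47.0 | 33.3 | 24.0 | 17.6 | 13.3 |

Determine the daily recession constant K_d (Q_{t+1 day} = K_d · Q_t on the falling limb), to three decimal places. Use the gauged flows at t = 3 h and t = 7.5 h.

Between t = 3 h and t = 7.5 h the flow falls from 47.0 to 17.6 m³/s over 3×1.5 h = 4.5 h.
Per-interval ratio K = (17.6/47.0)^(1/3) = 0.7208; K_d = K^(24/1.5) = 0.005.

K_d ≈ 0.005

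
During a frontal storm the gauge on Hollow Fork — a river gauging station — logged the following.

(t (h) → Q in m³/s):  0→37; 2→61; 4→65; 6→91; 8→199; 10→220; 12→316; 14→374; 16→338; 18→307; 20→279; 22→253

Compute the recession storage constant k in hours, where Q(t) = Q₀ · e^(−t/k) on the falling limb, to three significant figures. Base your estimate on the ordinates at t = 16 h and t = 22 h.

On the falling limb, Q drops from 338 to 253 m³/s between t = 16 h and t = 22 h (Δt = 6 h).
k = −Δt / ln(Q₂/Q₁) = −6 / ln(253/338) = 20.7 h.

k ≈ 20.7 h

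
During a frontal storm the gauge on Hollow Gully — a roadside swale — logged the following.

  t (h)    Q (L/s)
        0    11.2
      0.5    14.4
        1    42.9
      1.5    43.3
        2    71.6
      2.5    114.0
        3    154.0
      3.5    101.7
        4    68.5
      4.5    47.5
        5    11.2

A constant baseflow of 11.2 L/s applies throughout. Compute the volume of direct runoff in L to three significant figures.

V ≈ 1.00 × 10^6 L

Direct-runoff ordinates (Q − Q_b): 0.0, 3.2, 31.7, 32.1, 60.4, 102.8, 142.8, 90.5, 57.3, 36.3, 0.0 L/s.
ΣQ_DR = 557.1 L/s.
With Δt = 0.5 h = 1800 s, V = ΣQ_DR · Δt = 557.1 × 1800 = 1.00 × 10^6 L.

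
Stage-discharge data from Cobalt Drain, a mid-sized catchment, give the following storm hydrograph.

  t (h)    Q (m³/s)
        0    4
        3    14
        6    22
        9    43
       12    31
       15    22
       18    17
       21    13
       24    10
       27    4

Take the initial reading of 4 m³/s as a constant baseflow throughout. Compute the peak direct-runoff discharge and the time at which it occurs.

Q_p = 39.0 m³/s at t = 9 h

Subtracting baseflow gives direct-runoff ordinates: 0.0, 10.0, 18.0, 39.0, 27.0, 18.0, 13.0, 9.0, 6.0, 0.0 m³/s.
The maximum is 39.0 m³/s, occurring at the reading for t = 9 h.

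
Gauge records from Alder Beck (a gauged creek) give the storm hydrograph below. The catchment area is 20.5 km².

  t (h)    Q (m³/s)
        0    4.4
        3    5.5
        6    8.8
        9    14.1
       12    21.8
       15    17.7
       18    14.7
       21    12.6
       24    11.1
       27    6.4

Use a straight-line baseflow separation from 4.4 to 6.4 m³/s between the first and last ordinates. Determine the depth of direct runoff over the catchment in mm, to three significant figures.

Direct runoff: 0.00, 0.88, 3.96, 9.03, 16.51, 12.19, 8.97, 6.64, 4.92, 0.00 m³/s; ΣQ_DR = 63.10 m³/s.
V = ΣQ_DR · Δt = 63.10 × 10800 s = 6.815 × 10^5 m³.
Over A = 20.5 km², depth = V / A = 33.2 mm.

d ≈ 33.2 mm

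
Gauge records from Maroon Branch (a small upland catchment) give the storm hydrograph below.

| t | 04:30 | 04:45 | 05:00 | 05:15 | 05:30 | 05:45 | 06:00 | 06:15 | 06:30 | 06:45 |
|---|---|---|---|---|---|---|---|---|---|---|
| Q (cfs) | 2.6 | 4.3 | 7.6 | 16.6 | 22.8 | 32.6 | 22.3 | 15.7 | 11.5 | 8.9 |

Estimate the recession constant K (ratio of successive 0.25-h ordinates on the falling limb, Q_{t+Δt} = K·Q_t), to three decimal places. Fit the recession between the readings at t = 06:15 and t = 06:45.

K ≈ 0.753

Using the recession-limb readings at t = 06:15 and t = 06:45: Q falls from 15.7 to 8.9 cfs over 2 intervals.
K = (Q₂/Q₁)^(1/2) = (8.9/15.7)^(1/2) = 0.753.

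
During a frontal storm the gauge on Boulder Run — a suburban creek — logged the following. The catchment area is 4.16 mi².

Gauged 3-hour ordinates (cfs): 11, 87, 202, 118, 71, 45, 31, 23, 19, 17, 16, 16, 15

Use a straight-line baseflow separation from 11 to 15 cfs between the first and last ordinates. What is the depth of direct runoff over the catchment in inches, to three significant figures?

Direct runoff: 0.00, 75.67, 190.33, 106.00, 58.67, 32.33, 18.00, 9.67, 5.33, 3.00, 1.67, 1.33, 0.00 cfs; ΣQ_DR = 502.0 cfs.
V = ΣQ_DR · Δt = 502.0 × 10800 s = 5.422 × 10^6 ft³.
Over A = 4.16 mi², depth = V / A = 0.561 in.

d ≈ 0.561 in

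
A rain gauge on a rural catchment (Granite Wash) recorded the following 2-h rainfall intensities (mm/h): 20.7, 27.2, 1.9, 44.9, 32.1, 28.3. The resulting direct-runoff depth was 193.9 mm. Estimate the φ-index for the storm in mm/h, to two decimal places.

φ ≈ 11.25 mm/h

Only the 5 blocks with intensity above φ contribute runoff: 20.7, 27.2, 44.9, 32.1, 28.3 mm/h.
Σ(I−φ)·Δt = d  ⇒  (20.7+27.2+44.9+32.1+28.3 − 5φ)·2 = 193.9
φ = (153.2 − 193.9/2) / 5 = 11.25 mm/h.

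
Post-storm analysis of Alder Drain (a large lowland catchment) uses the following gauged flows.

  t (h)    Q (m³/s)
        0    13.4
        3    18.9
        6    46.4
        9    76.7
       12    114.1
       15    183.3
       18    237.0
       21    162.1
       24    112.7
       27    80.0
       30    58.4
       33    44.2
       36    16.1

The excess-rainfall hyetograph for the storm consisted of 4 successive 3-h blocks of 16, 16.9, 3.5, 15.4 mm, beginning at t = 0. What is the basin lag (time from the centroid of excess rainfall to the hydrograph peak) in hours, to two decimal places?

t_L ≈ 12.44 h

Centroid of excess rainfall: t_c = Σ P_i·t̄_i / ΣP_i = 5.5598 h (block centres at 1.5, 4.5, 7.5, 10.5 h).
Hydrograph peak occurs at t = 18 h, so basin lag t_L = 18 − 5.5598 = 12.44 h.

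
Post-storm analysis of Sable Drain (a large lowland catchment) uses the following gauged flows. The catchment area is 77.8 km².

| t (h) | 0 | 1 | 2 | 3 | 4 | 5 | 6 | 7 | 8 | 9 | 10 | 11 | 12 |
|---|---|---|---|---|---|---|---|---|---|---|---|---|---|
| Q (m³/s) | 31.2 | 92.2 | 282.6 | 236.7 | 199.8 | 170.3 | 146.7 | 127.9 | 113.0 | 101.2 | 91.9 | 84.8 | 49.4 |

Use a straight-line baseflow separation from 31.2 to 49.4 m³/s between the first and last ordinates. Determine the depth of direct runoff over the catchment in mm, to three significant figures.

d ≈ 55.7 mm

Direct runoff: 0.00, 59.48, 248.37, 200.95, 162.53, 131.52, 106.40, 86.08, 69.67, 56.35, 45.53, 36.92, 0.00 m³/s; ΣQ_DR = 1204 m³/s.
V = ΣQ_DR · Δt = 1204 × 3600 s = 4.334 × 10^6 m³.
Over A = 77.8 km², depth = V / A = 55.7 mm.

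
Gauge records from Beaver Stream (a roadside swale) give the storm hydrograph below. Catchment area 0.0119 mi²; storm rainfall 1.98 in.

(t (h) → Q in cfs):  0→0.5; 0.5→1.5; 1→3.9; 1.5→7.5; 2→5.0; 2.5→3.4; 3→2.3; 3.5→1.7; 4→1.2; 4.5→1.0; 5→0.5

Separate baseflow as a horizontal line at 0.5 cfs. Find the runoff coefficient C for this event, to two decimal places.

C ≈ 0.76

ΣQ_DR = 23.00 cfs; V = ΣQ_DR·Δt = 41400 ft³.
Runoff depth d = V / A = 1.497 in.
C = d / P = 1.497 / 1.98 = 0.76.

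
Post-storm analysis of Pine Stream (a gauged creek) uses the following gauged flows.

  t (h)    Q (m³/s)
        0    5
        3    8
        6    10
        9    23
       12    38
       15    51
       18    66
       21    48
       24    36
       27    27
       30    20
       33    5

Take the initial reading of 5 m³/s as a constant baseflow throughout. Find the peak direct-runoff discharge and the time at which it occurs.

Subtracting baseflow gives direct-runoff ordinates: 0.0, 3.0, 5.0, 18.0, 33.0, 46.0, 61.0, 43.0, 31.0, 22.0, 15.0, 0.0 m³/s.
The maximum is 61.0 m³/s, occurring at the reading for t = 18 h.

Q_p = 61.0 m³/s at t = 18 h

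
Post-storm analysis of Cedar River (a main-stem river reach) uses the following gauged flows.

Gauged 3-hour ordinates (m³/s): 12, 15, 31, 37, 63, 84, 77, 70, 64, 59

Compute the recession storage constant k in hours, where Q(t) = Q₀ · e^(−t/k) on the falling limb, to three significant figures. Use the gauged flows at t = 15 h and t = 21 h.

k ≈ 32.9 h

On the falling limb, Q drops from 84 to 70 m³/s between t = 15 h and t = 21 h (Δt = 6 h).
k = −Δt / ln(Q₂/Q₁) = −6 / ln(70/84) = 32.9 h.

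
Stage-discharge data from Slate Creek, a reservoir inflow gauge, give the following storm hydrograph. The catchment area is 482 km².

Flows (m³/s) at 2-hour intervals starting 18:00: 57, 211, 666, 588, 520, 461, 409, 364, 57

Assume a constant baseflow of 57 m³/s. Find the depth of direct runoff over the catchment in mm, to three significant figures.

d ≈ 42.1 mm

Direct runoff: 0.0, 154.0, 609.0, 531.0, 463.0, 404.0, 352.0, 307.0, 0.0 m³/s; ΣQ_DR = 2820 m³/s.
V = ΣQ_DR · Δt = 2820 × 7200 s = 2.030 × 10^7 m³.
Over A = 482 km², depth = V / A = 42.1 mm.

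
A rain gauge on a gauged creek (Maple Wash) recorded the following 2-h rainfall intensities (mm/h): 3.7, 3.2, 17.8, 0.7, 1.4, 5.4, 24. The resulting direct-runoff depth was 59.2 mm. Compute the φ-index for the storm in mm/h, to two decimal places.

Only the 2 blocks with intensity above φ contribute runoff: 17.8, 24 mm/h.
Σ(I−φ)·Δt = d  ⇒  (17.8+24 − 2φ)·2 = 59.2
φ = (41.80 − 59.2/2) / 2 = 6.10 mm/h.

φ ≈ 6.10 mm/h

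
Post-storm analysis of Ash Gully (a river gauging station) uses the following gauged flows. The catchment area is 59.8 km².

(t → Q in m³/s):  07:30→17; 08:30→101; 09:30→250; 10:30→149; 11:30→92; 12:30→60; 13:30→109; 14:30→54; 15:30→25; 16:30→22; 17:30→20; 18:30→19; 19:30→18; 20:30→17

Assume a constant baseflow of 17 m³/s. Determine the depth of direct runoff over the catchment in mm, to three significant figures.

Direct runoff: 0.0, 84.0, 233.0, 132.0, 75.0, 43.0, 92.0, 37.0, 8.0, 5.0, 3.0, 2.0, 1.0, 0.0 m³/s; ΣQ_DR = 715.0 m³/s.
V = ΣQ_DR · Δt = 715.0 × 3600 s = 2.574 × 10^6 m³.
Over A = 59.8 km², depth = V / A = 43.0 mm.

d ≈ 43.0 mm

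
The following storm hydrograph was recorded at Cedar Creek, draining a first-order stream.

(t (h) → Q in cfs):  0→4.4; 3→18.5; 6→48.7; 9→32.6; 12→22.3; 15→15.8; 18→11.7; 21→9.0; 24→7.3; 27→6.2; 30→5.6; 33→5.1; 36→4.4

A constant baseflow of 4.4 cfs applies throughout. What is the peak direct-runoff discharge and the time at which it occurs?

Q_p = 44.3 cfs at t = 6 h

Subtracting baseflow gives direct-runoff ordinates: 0.0, 14.1, 44.3, 28.2, 17.9, 11.4, 7.3, 4.6, 2.9, 1.8, 1.2, 0.7, 0.0 cfs.
The maximum is 44.3 cfs, occurring at the reading for t = 6 h.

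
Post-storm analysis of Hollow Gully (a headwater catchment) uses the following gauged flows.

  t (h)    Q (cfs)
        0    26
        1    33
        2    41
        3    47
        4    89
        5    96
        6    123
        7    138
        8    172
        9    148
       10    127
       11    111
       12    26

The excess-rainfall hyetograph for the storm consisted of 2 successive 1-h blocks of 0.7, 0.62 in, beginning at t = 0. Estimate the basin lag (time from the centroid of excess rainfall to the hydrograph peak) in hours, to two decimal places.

Centroid of excess rainfall: t_c = Σ P_i·t̄_i / ΣP_i = 0.9697 h (block centres at 0.5, 1.5 h).
Hydrograph peak occurs at t = 8 h, so basin lag t_L = 8 − 0.9697 = 7.03 h.

t_L ≈ 7.03 h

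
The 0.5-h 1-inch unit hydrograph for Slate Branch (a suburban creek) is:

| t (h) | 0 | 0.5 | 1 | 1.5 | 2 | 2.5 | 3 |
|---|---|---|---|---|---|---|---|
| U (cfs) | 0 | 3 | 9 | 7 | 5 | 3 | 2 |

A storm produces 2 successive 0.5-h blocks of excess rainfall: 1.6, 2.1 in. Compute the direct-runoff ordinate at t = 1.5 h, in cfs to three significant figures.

Q ≈ 30.1 cfs

By discrete convolution, Q_j = Σ (P_i / 1 in) · U_{j−i}.
At t = 1.5 h (j=3): Q = (1.6/1)·7 + (2.1/1)·9 = 30.1 cfs.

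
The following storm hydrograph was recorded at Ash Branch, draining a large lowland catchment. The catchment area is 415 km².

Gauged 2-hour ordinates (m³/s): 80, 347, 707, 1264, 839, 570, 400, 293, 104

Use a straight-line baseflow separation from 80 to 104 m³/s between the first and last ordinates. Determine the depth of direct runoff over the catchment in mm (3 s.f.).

Direct runoff: 0.00, 264.00, 621.00, 1175.00, 747.00, 475.00, 302.00, 192.00, 0.00 m³/s; ΣQ_DR = 3776 m³/s.
V = ΣQ_DR · Δt = 3776 × 7200 s = 2.719 × 10^7 m³.
Over A = 415 km², depth = V / A = 65.5 mm.

d ≈ 65.5 mm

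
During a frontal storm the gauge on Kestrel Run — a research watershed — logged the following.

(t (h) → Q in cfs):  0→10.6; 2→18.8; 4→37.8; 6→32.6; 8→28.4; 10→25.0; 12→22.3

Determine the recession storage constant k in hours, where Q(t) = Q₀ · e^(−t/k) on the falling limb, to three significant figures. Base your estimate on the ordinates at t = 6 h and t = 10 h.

k ≈ 15.1 h

On the falling limb, Q drops from 32.6 to 25.0 cfs between t = 6 h and t = 10 h (Δt = 4 h).
k = −Δt / ln(Q₂/Q₁) = −4 / ln(25.0/32.6) = 15.1 h.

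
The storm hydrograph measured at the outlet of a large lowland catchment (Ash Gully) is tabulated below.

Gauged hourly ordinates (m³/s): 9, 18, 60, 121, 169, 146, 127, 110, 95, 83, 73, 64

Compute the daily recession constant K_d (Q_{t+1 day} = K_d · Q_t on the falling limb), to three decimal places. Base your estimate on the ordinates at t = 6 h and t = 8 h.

K_d ≈ 0.031

Between t = 6 h and t = 8 h the flow falls from 127 to 95 m³/s over 2×1 h = 2 h.
Per-interval ratio K = (95/127)^(1/2) = 0.8649; K_d = K^(24/1) = 0.031.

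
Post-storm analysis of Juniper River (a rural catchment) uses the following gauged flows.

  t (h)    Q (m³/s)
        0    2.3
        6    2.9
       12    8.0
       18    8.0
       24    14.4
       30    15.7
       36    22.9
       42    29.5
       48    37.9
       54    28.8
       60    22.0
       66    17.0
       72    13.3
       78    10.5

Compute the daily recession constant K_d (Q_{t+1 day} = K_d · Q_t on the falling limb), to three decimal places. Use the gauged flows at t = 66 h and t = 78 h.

Between t = 66 h and t = 78 h the flow falls from 17.0 to 10.5 m³/s over 2×6 h = 12 h.
Per-interval ratio K = (10.5/17.0)^(1/2) = 0.7859; K_d = K^(24/6) = 0.381.

K_d ≈ 0.381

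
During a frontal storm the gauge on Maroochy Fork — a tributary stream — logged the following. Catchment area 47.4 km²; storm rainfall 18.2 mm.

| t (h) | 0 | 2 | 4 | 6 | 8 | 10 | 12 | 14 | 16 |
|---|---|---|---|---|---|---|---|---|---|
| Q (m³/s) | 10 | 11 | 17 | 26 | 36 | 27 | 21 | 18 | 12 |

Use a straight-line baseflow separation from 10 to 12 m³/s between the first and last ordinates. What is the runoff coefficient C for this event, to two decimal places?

C ≈ 0.66

ΣQ_DR = 79.00 m³/s; V = ΣQ_DR·Δt = 5.688 × 10^5 m³.
Runoff depth d = V / A = 12.00 mm.
C = d / P = 12.00 / 18.2 = 0.66.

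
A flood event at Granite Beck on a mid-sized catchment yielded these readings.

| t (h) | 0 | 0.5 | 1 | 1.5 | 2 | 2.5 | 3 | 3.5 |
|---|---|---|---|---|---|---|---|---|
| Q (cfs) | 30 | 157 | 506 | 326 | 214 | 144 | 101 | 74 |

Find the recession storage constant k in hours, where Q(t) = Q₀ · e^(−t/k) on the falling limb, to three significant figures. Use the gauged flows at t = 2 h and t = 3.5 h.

k ≈ 1.41 h

On the falling limb, Q drops from 214 to 74 cfs between t = 2 h and t = 3.5 h (Δt = 1.5 h).
k = −Δt / ln(Q₂/Q₁) = −1.5 / ln(74/214) = 1.41 h.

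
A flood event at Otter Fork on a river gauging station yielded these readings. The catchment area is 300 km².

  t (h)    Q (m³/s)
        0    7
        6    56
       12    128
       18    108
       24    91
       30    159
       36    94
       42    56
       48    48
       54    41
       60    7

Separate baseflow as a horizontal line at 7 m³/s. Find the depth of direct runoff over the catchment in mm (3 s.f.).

d ≈ 51.7 mm

Direct runoff: 0.0, 49.0, 121.0, 101.0, 84.0, 152.0, 87.0, 49.0, 41.0, 34.0, 0.0 m³/s; ΣQ_DR = 718.0 m³/s.
V = ΣQ_DR · Δt = 718.0 × 21600 s = 1.551 × 10^7 m³.
Over A = 300 km², depth = V / A = 51.7 mm.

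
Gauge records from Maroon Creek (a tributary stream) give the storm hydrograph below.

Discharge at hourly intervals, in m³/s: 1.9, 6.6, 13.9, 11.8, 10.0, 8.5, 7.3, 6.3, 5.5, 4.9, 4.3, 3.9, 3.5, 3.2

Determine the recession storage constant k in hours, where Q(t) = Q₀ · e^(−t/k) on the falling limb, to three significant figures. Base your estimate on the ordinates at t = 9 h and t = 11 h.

On the falling limb, Q drops from 4.9 to 3.9 m³/s between t = 9 h and t = 11 h (Δt = 2 h).
k = −Δt / ln(Q₂/Q₁) = −2 / ln(3.9/4.9) = 8.76 h.

k ≈ 8.76 h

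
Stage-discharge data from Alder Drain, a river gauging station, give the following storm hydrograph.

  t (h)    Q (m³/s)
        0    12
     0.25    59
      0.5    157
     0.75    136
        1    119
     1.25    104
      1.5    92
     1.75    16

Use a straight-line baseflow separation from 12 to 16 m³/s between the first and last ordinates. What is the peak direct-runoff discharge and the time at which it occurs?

Q_p = 143.86 m³/s at t = 0.5 h

Subtracting baseflow gives direct-runoff ordinates: 0.00, 46.43, 143.86, 122.29, 104.71, 89.14, 76.57, 0.00 m³/s.
The maximum is 143.86 m³/s, occurring at the reading for t = 0.5 h.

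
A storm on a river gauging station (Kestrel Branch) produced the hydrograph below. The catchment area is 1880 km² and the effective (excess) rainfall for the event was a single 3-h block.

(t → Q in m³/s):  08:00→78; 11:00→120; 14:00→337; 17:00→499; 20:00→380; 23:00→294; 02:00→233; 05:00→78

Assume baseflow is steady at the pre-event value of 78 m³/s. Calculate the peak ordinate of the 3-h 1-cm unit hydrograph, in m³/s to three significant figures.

U_p ≈ 525 m³/s

Direct runoff: 0.0, 42.0, 259.0, 421.0, 302.0, 216.0, 155.0, 0.0 m³/s; ΣQ_DR = 1395 m³/s, peak = 421.0 m³/s.
Runoff depth d = ΣQ_DR·Δt / A = 1395 × 10800 / (1880 km²) = 8.014 mm.
The 1-cm UH is the DRH scaled by (10 mm)/d, so U_p = 421.0 × 10/8.014 = 525 m³/s.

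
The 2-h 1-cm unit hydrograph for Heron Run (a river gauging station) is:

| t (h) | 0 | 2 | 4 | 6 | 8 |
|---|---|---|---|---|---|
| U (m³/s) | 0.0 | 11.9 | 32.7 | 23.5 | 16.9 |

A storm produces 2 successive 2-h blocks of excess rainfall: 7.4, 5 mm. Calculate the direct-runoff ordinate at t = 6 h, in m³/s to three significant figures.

Q ≈ 33.7 m³/s

By discrete convolution, Q_j = Σ (P_i / 10 mm) · U_{j−i}.
At t = 6 h (j=3): Q = (7.4/10)·23.5 + (5/10)·32.7 = 33.7 m³/s.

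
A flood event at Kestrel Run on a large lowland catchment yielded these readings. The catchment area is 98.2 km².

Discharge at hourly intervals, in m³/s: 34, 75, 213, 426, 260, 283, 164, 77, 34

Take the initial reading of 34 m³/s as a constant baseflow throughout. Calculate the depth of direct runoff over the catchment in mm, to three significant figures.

d ≈ 46.2 mm

Direct runoff: 0.0, 41.0, 179.0, 392.0, 226.0, 249.0, 130.0, 43.0, 0.0 m³/s; ΣQ_DR = 1260 m³/s.
V = ΣQ_DR · Δt = 1260 × 3600 s = 4.536 × 10^6 m³.
Over A = 98.2 km², depth = V / A = 46.2 mm.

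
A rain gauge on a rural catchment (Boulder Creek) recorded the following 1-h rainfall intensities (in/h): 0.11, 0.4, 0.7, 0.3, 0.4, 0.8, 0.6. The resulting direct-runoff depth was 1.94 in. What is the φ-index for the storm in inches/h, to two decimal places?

Only the 6 blocks with intensity above φ contribute runoff: 0.4, 0.7, 0.3, 0.4, 0.8, 0.6 in/h.
Σ(I−φ)·Δt = d  ⇒  (0.4+0.7+0.3+0.4+0.8+0.6 − 6φ)·1 = 1.94
φ = (3.200 − 1.94/1) / 6 = 0.21 in/h.

φ ≈ 0.21 in/h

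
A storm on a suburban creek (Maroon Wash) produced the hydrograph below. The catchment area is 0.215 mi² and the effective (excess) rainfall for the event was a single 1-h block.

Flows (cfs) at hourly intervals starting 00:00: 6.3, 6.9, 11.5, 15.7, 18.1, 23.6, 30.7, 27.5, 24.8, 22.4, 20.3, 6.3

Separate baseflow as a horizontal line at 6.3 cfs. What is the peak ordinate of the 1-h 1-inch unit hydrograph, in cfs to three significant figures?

U_p ≈ 24.4 cfs

Direct runoff: 0.0, 0.6, 5.2, 9.4, 11.8, 17.3, 24.4, 21.2, 18.5, 16.1, 14.0, 0.0 cfs; ΣQ_DR = 138.5 cfs, peak = 24.4 cfs.
Runoff depth d = ΣQ_DR·Δt / A = 138.5 × 3600 / (0.215 mi²) = 0.9982 in.
The 1-inch UH is the DRH scaled by (1 in)/d, so U_p = 24.4 × 1/0.9982 = 24.4 cfs.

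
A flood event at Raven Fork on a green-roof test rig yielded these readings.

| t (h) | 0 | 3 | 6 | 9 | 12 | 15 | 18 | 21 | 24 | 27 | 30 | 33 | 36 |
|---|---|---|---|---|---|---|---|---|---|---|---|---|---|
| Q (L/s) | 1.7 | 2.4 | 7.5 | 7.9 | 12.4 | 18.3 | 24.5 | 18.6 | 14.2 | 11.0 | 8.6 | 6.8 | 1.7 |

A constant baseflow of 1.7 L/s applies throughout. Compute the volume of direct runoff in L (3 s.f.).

V ≈ 1.23 × 10^6 L

Direct-runoff ordinates (Q − Q_b): 0.0, 0.7, 5.8, 6.2, 10.7, 16.6, 22.8, 16.9, 12.5, 9.3, 6.9, 5.1, 0.0 L/s.
ΣQ_DR = 113.5 L/s.
With Δt = 3 h = 10800 s, V = ΣQ_DR · Δt = 113.5 × 10800 = 1.23 × 10^6 L.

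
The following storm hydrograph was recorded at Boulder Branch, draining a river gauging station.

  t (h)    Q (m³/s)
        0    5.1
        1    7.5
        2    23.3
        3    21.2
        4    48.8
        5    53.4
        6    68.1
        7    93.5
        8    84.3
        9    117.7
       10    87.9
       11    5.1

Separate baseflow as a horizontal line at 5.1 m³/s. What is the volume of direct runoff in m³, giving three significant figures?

Direct-runoff ordinates (Q − Q_b): 0.0, 2.4, 18.2, 16.1, 43.7, 48.3, 63.0, 88.4, 79.2, 112.6, 82.8, 0.0 m³/s.
ΣQ_DR = 554.7 m³/s.
With Δt = 1 h = 3600 s, V = ΣQ_DR · Δt = 554.7 × 3600 = 2.00 × 10^6 m³.

V ≈ 2.00 × 10^6 m³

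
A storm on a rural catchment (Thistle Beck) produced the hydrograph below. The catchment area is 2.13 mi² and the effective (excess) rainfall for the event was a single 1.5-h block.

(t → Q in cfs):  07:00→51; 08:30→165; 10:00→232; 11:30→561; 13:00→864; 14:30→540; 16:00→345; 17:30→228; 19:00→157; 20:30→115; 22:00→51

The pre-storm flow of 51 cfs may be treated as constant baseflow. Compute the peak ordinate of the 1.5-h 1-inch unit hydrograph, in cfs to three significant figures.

U_p ≈ 271 cfs

Direct runoff: 0.0, 114.0, 181.0, 510.0, 813.0, 489.0, 294.0, 177.0, 106.0, 64.0, 0.0 cfs; ΣQ_DR = 2748 cfs, peak = 813.0 cfs.
Runoff depth d = ΣQ_DR·Δt / A = 2748 × 5400 / (2.13 mi²) = 2.999 in.
The 1-inch UH is the DRH scaled by (1 in)/d, so U_p = 813.0 × 1/2.999 = 271 cfs.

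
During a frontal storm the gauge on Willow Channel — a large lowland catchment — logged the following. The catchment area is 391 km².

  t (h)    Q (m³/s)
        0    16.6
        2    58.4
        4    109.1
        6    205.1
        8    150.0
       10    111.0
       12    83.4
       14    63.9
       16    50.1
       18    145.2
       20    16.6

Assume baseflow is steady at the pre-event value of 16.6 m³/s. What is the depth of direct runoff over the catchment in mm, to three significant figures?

Direct runoff: 0.0, 41.8, 92.5, 188.5, 133.4, 94.4, 66.8, 47.3, 33.5, 128.6, 0.0 m³/s; ΣQ_DR = 826.8 m³/s.
V = ΣQ_DR · Δt = 826.8 × 7200 s = 5.953 × 10^6 m³.
Over A = 391 km², depth = V / A = 15.2 mm.

d ≈ 15.2 mm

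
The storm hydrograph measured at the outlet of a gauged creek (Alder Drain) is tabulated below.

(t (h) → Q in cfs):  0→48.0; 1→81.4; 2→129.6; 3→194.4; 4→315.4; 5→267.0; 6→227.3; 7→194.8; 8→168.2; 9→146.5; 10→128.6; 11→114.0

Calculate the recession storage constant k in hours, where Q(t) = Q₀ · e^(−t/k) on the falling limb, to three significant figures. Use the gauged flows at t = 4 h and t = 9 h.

k ≈ 6.52 h

On the falling limb, Q drops from 315.4 to 146.5 cfs between t = 4 h and t = 9 h (Δt = 5 h).
k = −Δt / ln(Q₂/Q₁) = −5 / ln(146.5/315.4) = 6.52 h.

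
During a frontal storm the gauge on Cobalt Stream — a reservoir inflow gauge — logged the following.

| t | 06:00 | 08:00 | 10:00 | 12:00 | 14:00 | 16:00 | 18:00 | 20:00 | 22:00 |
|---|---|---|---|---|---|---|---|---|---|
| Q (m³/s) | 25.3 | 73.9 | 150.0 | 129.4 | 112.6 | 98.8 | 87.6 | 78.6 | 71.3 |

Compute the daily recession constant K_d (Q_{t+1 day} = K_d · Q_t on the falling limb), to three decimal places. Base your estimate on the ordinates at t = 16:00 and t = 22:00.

K_d ≈ 0.271

Between t = 16:00 and t = 22:00 the flow falls from 98.8 to 71.3 m³/s over 3×2 h = 6 h.
Per-interval ratio K = (71.3/98.8)^(1/3) = 0.8970; K_d = K^(24/2) = 0.271.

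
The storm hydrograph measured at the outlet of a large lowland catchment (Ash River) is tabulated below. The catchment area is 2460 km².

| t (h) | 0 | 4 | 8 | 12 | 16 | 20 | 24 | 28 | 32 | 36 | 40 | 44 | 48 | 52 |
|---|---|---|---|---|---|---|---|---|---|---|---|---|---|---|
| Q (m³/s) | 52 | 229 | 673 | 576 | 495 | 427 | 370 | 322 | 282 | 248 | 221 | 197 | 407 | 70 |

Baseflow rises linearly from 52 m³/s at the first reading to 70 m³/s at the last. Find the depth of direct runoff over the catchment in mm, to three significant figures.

Direct runoff: 0.00, 175.62, 618.23, 519.85, 437.46, 368.08, 309.69, 260.31, 218.92, 183.54, 155.15, 129.77, 338.38, 0.00 m³/s; ΣQ_DR = 3715 m³/s.
V = ΣQ_DR · Δt = 3715 × 14400 s = 5.350 × 10^7 m³.
Over A = 2460 km², depth = V / A = 21.7 mm.

d ≈ 21.7 mm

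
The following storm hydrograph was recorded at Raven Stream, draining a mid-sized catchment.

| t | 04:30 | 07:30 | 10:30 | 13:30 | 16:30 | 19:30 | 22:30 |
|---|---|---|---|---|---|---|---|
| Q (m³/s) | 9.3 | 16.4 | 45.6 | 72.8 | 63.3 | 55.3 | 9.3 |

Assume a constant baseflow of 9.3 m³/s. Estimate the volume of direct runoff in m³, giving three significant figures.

Direct-runoff ordinates (Q − Q_b): 0.0, 7.1, 36.3, 63.5, 54.0, 46.0, 0.0 m³/s.
ΣQ_DR = 206.9 m³/s.
With Δt = 3 h = 10800 s, V = ΣQ_DR · Δt = 206.9 × 10800 = 2.23 × 10^6 m³.

V ≈ 2.23 × 10^6 m³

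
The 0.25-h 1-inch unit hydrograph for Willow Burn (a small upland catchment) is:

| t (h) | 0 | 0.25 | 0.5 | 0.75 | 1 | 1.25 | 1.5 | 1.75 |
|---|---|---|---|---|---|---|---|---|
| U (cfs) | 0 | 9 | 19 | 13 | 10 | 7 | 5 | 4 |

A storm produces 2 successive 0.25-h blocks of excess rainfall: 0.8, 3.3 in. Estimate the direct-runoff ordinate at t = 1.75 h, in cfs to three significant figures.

Q ≈ 19.7 cfs

By discrete convolution, Q_j = Σ (P_i / 1 in) · U_{j−i}.
At t = 1.75 h (j=7): Q = (0.8/1)·4 + (3.3/1)·5 = 19.7 cfs.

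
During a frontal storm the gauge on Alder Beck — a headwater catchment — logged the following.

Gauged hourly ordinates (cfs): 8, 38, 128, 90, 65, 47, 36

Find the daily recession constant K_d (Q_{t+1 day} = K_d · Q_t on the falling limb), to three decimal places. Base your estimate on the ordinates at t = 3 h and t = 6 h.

K_d ≈ 0.001

Between t = 3 h and t = 6 h the flow falls from 90 to 36 cfs over 3×1 h = 3 h.
Per-interval ratio K = (36/90)^(1/3) = 0.7368; K_d = K^(24/1) = 0.001.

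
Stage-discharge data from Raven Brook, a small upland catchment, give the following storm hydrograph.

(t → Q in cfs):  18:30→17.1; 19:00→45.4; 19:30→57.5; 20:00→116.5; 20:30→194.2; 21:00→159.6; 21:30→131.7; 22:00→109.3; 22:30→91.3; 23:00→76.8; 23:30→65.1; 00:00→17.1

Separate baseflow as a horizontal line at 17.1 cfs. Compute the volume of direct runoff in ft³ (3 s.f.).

Direct-runoff ordinates (Q − Q_b): 0.0, 28.3, 40.4, 99.4, 177.1, 142.5, 114.6, 92.2, 74.2, 59.7, 48.0, 0.0 cfs.
ΣQ_DR = 876.4 cfs.
With Δt = 0.5 h = 1800 s, V = ΣQ_DR · Δt = 876.4 × 1800 = 1.58 × 10^6 ft³.

V ≈ 1.58 × 10^6 ft³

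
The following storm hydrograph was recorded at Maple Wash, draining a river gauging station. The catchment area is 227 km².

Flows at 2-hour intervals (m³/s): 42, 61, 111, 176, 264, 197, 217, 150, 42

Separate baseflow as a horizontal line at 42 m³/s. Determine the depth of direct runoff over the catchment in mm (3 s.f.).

Direct runoff: 0.0, 19.0, 69.0, 134.0, 222.0, 155.0, 175.0, 108.0, 0.0 m³/s; ΣQ_DR = 882.0 m³/s.
V = ΣQ_DR · Δt = 882.0 × 7200 s = 6.350 × 10^6 m³.
Over A = 227 km², depth = V / A = 28.0 mm.

d ≈ 28.0 mm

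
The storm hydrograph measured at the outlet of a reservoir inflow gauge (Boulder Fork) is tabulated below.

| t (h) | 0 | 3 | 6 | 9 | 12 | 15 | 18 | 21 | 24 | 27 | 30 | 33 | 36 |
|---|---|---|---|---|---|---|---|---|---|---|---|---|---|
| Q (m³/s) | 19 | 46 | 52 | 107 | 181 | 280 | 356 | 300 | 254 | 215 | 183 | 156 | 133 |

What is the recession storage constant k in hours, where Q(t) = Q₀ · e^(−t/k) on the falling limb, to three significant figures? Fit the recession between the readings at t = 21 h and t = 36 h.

On the falling limb, Q drops from 300 to 133 m³/s between t = 21 h and t = 36 h (Δt = 15 h).
k = −Δt / ln(Q₂/Q₁) = −15 / ln(133/300) = 18.4 h.

k ≈ 18.4 h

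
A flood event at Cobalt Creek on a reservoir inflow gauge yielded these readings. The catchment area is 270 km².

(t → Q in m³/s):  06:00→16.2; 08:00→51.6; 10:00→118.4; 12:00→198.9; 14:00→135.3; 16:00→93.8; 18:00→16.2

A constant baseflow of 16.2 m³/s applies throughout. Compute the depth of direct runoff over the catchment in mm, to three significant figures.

Direct runoff: 0.0, 35.4, 102.2, 182.7, 119.1, 77.6, 0.0 m³/s; ΣQ_DR = 517.0 m³/s.
V = ΣQ_DR · Δt = 517.0 × 7200 s = 3.722 × 10^6 m³.
Over A = 270 km², depth = V / A = 13.8 mm.

d ≈ 13.8 mm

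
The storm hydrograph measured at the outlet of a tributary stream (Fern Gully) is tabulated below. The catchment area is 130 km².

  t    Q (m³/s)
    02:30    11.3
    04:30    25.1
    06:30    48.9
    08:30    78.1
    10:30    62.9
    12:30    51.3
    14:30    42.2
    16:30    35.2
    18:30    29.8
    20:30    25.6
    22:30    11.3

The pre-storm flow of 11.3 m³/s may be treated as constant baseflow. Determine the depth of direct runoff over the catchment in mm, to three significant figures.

Direct runoff: 0.0, 13.8, 37.6, 66.8, 51.6, 40.0, 30.9, 23.9, 18.5, 14.3, 0.0 m³/s; ΣQ_DR = 297.4 m³/s.
V = ΣQ_DR · Δt = 297.4 × 7200 s = 2.141 × 10^6 m³.
Over A = 130 km², depth = V / A = 16.5 mm.

d ≈ 16.5 mm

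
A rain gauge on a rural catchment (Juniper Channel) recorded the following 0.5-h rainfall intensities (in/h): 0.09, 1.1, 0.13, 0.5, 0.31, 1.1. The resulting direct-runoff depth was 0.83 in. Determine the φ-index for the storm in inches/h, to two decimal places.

Only the 3 blocks with intensity above φ contribute runoff: 1.1, 0.5, 1.1 in/h.
Σ(I−φ)·Δt = d  ⇒  (1.1+0.5+1.1 − 3φ)·0.5 = 0.83
φ = (2.700 − 0.83/0.5) / 3 = 0.35 in/h.

φ ≈ 0.35 in/h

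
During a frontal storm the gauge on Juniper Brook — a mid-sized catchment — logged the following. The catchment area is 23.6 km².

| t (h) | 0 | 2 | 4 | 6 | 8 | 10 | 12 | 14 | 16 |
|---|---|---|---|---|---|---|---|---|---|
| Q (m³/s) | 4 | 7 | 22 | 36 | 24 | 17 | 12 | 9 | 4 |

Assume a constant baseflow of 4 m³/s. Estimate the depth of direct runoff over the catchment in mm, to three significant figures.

d ≈ 30.2 mm

Direct runoff: 0.0, 3.0, 18.0, 32.0, 20.0, 13.0, 8.0, 5.0, 0.0 m³/s; ΣQ_DR = 99.00 m³/s.
V = ΣQ_DR · Δt = 99.00 × 7200 s = 7.128 × 10^5 m³.
Over A = 23.6 km², depth = V / A = 30.2 mm.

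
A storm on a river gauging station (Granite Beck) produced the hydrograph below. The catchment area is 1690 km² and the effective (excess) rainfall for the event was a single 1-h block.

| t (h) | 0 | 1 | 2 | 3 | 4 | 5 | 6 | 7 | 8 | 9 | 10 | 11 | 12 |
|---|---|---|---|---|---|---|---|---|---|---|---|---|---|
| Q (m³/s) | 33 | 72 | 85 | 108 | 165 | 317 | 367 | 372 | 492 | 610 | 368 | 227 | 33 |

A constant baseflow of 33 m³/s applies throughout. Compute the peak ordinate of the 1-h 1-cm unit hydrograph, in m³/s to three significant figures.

U_p ≈ 961 m³/s

Direct runoff: 0.0, 39.0, 52.0, 75.0, 132.0, 284.0, 334.0, 339.0, 459.0, 577.0, 335.0, 194.0, 0.0 m³/s; ΣQ_DR = 2820 m³/s, peak = 577.0 m³/s.
Runoff depth d = ΣQ_DR·Δt / A = 2820 × 3600 / (1690 km²) = 6.007 mm.
The 1-cm UH is the DRH scaled by (10 mm)/d, so U_p = 577.0 × 10/6.007 = 961 m³/s.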